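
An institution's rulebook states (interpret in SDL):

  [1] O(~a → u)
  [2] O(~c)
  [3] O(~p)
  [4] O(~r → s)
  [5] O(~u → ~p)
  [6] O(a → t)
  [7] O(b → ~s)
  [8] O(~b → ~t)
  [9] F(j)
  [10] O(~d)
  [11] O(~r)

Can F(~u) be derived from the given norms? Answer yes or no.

Yes

Premise 11 gives O(~r).
From O(~r) and premise 4, O(~r → s), we obtain O(s).
The contrapositive of premise 7 (O(b → ~s)) is O(s → ~b), and O(s) is already established, so O(~b).
From O(~b) and premise 8, O(~b → ~t), we obtain O(~t).
Premise 6, O(a → t), contraposes to O(~t → ~a); with O(~t) we get O(~a).
Applying K to premise 1 (O(~a → u)) and O(~a) yields O(u).
Premises 2, 3, 5, 9, 10 do not contribute to this derivation.
So O(u) holds, i.e. F(~u). The claim follows.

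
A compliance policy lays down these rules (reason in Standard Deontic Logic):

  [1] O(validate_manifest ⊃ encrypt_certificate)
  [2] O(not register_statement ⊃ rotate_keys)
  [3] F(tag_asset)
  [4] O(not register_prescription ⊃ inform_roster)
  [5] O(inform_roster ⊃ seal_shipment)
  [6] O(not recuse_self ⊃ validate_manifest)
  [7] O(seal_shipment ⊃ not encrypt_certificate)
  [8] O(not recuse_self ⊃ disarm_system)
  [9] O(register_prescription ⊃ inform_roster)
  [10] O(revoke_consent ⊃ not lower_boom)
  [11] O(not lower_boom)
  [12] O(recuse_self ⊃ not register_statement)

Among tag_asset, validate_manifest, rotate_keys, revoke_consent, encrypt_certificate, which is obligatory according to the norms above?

By case analysis on register_prescription: premise 9 gives O(register_prescription ⊃ inform_roster) and premise 4 gives O(not register_prescription ⊃ inform_roster), so O(inform_roster) either way.
Premise 5 is O(inform_roster ⊃ seal_shipment); since O(inform_roster), deontic closure gives O(seal_shipment).
With premise 7, O(seal_shipment ⊃ not encrypt_certificate), the K-axiom yields O(not encrypt_certificate).
The contrapositive of premise 1 (O(validate_manifest ⊃ encrypt_certificate)) is O(not encrypt_certificate ⊃ not validate_manifest), and O(not encrypt_certificate) is already established, so O(not validate_manifest).
Premise 6, O(not recuse_self ⊃ validate_manifest), contraposes to O(not validate_manifest ⊃ recuse_self); with O(not validate_manifest) we get O(recuse_self).
Applying K to premise 12 (O(recuse_self ⊃ not register_statement)) and O(recuse_self) yields O(not register_statement).
Premise 2 is O(not register_statement ⊃ rotate_keys); since O(not register_statement), deontic closure gives O(rotate_keys).
So O(rotate_keys) holds — rotate_keys is obligatory. None of the other listed options is made obligatory by any chain of premises.

rotate_keys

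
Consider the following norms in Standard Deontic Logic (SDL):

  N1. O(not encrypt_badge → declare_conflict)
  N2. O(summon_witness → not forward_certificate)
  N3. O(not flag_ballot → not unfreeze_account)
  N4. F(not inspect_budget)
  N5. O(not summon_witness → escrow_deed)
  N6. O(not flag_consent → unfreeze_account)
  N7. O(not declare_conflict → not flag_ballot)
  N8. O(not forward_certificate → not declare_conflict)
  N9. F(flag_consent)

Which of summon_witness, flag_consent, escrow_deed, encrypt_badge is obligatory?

escrow_deed

Premise 9, F(flag_consent), is equivalent to O(not flag_consent).
Premise 6 is O(not flag_consent → unfreeze_account); since O(not flag_consent), deontic closure gives O(unfreeze_account).
Premise 3 is O(not flag_ballot → not unfreeze_account); contrapositively O(unfreeze_account → flag_ballot). Since O(unfreeze_account) holds, K gives O(flag_ballot).
Premise 7, O(not declare_conflict → not flag_ballot), contraposes to O(flag_ballot → declare_conflict); with O(flag_ballot) we get O(declare_conflict).
The contrapositive of premise 8 (O(not forward_certificate → not declare_conflict)) is O(declare_conflict → forward_certificate), and O(declare_conflict) is already established, so O(forward_certificate).
Premise 2, O(summon_witness → not forward_certificate), contraposes to O(forward_certificate → not summon_witness); with O(forward_certificate) we get O(not summon_witness).
With premise 5, O(not summon_witness → escrow_deed), the K-axiom yields O(escrow_deed).
So O(escrow_deed) holds — escrow_deed is obligatory. None of the other listed options is made obligatory by any chain of premises.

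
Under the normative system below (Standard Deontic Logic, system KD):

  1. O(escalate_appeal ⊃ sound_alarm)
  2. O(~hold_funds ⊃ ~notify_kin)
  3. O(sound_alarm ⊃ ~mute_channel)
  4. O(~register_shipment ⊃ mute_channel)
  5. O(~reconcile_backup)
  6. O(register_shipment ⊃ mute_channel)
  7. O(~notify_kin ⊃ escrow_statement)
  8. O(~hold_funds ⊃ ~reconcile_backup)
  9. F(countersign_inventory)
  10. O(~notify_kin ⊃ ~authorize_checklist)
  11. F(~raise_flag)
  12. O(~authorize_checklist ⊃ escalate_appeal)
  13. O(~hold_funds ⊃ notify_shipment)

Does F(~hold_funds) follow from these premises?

Yes

Premises 4 and 6 are O(~register_shipment ⊃ mute_channel) and O(register_shipment ⊃ mute_channel); every ideal world satisfies ~register_shipment or register_shipment, so in either case mute_channel holds — hence O(mute_channel).
Premise 3, O(sound_alarm ⊃ ~mute_channel), contraposes to O(mute_channel ⊃ ~sound_alarm); with O(mute_channel) we get O(~sound_alarm).
Premise 1 is O(escalate_appeal ⊃ sound_alarm); contrapositively O(~sound_alarm ⊃ ~escalate_appeal). Since O(~sound_alarm) holds, K gives O(~escalate_appeal).
The contrapositive of premise 12 (O(~authorize_checklist ⊃ escalate_appeal)) is O(~escalate_appeal ⊃ authorize_checklist), and O(~escalate_appeal) is already established, so O(authorize_checklist).
The contrapositive of premise 10 (O(~notify_kin ⊃ ~authorize_checklist)) is O(authorize_checklist ⊃ notify_kin), and O(authorize_checklist) is already established, so O(notify_kin).
The contrapositive of premise 2 (O(~hold_funds ⊃ ~notify_kin)) is O(notify_kin ⊃ hold_funds), and O(notify_kin) is already established, so O(hold_funds).
Premises 5, 7, 8, 9, 11, 13 do not contribute to this derivation.
So O(hold_funds) holds, i.e. F(~hold_funds). The claim follows.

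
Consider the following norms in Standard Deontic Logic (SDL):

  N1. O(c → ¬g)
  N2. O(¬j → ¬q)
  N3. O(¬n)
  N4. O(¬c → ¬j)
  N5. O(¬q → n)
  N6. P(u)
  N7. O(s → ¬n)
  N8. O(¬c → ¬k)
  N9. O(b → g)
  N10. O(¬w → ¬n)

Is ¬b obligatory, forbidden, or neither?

From premise 3 we have O(¬n).
Premise 5, O(¬q → n), contraposes to O(¬n → q); with O(¬n) we get O(q).
Premise 2, O(¬j → ¬q), contraposes to O(q → j); with O(q) we get O(j).
Premise 4 is O(¬c → ¬j); contrapositively O(j → c). Since O(j) holds, K gives O(c).
With premise 1, O(c → ¬g), the K-axiom yields O(¬g).
Premise 9 is O(b → g); contrapositively O(¬g → ¬b). Since O(¬g) holds, K gives O(¬b).
Premises 6, 7, 8, 10 do not contribute to this derivation.
Hence ¬b is obligatory.

Obligatory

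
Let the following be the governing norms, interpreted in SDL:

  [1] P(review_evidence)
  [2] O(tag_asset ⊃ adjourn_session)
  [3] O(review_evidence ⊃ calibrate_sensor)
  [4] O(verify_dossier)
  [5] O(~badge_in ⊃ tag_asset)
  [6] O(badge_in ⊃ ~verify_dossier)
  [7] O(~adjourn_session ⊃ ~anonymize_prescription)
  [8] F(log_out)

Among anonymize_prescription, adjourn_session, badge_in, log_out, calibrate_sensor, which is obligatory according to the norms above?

Premise 4 states O(verify_dossier) outright.
Premise 6 is O(badge_in ⊃ ~verify_dossier); contrapositively O(verify_dossier ⊃ ~badge_in). Since O(verify_dossier) holds, K gives O(~badge_in).
Premise 5 is O(~badge_in ⊃ tag_asset); since O(~badge_in), deontic closure gives O(tag_asset).
Applying K to premise 2 (O(tag_asset ⊃ adjourn_session)) and O(tag_asset) yields O(adjourn_session).
So O(adjourn_session) holds — adjourn_session is obligatory. None of the other listed options is made obligatory by any chain of premises.

adjourn_session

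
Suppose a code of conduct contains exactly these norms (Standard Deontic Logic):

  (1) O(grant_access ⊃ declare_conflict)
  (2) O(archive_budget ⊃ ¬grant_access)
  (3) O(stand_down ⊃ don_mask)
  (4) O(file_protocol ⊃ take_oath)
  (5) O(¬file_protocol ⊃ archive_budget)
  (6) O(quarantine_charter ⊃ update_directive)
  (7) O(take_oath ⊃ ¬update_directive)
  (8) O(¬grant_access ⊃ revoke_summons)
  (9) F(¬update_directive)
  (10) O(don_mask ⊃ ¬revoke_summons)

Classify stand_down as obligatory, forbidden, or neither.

Premise 9, F(¬update_directive), is equivalent to O(update_directive).
Premise 7, O(take_oath ⊃ ¬update_directive), contraposes to O(update_directive ⊃ ¬take_oath); with O(update_directive) we get O(¬take_oath).
Premise 4 is O(file_protocol ⊃ take_oath); contrapositively O(¬take_oath ⊃ ¬file_protocol). Since O(¬take_oath) holds, K gives O(¬file_protocol).
With premise 5, O(¬file_protocol ⊃ archive_budget), the K-axiom yields O(archive_budget).
From O(archive_budget) and premise 2, O(archive_budget ⊃ ¬grant_access), we obtain O(¬grant_access).
Premise 8 is O(¬grant_access ⊃ revoke_summons); since O(¬grant_access), deontic closure gives O(revoke_summons).
The contrapositive of premise 10 (O(don_mask ⊃ ¬revoke_summons)) is O(revoke_summons ⊃ ¬don_mask), and O(revoke_summons) is already established, so O(¬don_mask).
Premise 3 is O(stand_down ⊃ don_mask); contrapositively O(¬don_mask ⊃ ¬stand_down). Since O(¬don_mask) holds, K gives O(¬stand_down).
Premises 1, 6 do not contribute to this derivation.
Thus O(¬stand_down), which is F(stand_down): stand_down is forbidden.

Forbidden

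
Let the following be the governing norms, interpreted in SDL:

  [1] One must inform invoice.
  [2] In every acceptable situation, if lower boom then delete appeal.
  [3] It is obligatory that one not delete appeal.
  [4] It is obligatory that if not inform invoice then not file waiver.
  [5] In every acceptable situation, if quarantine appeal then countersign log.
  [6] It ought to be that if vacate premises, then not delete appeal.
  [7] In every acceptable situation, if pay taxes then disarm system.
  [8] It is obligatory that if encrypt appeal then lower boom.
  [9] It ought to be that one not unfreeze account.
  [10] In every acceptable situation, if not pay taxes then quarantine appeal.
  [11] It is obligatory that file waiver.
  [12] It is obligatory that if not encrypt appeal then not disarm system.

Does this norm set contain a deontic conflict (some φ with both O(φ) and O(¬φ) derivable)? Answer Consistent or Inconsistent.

Premise 4 is O(¬inform_invoice → ¬file_waiver), but O(¬inform_invoice) is not derivable from the premises, so it does not yield O(¬file_waiver).
So O(¬file_waiver) is not derivable, and the apparent clash with O(file_waiver) does not arise.
A world satisfying every obligation exists (e.g. countersign_log=true, delete_appeal=false, disarm_system=false, encrypt_appeal=false, file_waiver=true, inform_invoice=true, lower_boom=false, pay_taxes=false, quarantine_appeal=true, unfreeze_account=false, vacate_premises=false); no atom is both obligatory and forbidden, so the set is consistent.

Consistent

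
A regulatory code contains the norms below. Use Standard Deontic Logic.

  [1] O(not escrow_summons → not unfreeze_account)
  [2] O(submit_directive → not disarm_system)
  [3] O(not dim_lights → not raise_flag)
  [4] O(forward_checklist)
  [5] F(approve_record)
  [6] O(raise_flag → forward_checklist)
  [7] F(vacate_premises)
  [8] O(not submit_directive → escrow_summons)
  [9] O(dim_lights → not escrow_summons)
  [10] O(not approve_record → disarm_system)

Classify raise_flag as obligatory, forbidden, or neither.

F(approve_record) at premise 5 means O(not approve_record).
From O(not approve_record) and premise 10, O(not approve_record → disarm_system), we obtain O(disarm_system).
Premise 2, O(submit_directive → not disarm_system), contraposes to O(disarm_system → not submit_directive); with O(disarm_system) we get O(not submit_directive).
Premise 8 is O(not submit_directive → escrow_summons); since O(not submit_directive), deontic closure gives O(escrow_summons).
Premise 9, O(dim_lights → not escrow_summons), contraposes to O(escrow_summons → not dim_lights); with O(escrow_summons) we get O(not dim_lights).
From O(not dim_lights) and premise 3, O(not dim_lights → not raise_flag), we obtain O(not raise_flag).
Premises 1, 4, 6, 7 do not contribute to this derivation.
Thus O(not raise_flag), which is F(raise_flag): raise_flag is forbidden.

Forbidden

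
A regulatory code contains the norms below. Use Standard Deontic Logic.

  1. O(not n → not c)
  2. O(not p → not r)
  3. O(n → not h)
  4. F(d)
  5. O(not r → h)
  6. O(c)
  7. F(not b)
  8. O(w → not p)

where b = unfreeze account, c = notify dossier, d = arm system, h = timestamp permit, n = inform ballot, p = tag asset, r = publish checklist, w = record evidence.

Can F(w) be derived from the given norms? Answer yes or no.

Premise 6 states O(c) outright.
Premise 1, O(not n → not c), contraposes to O(c → n); with O(c) we get O(n).
With premise 3, O(n → not h), the K-axiom yields O(not h).
The contrapositive of premise 5 (O(not r → h)) is O(not h → r), and O(not h) is already established, so O(r).
The contrapositive of premise 2 (O(not p → not r)) is O(r → p), and O(r) is already established, so O(p).
Premise 8 is O(w → not p); contrapositively O(p → not w). Since O(p) holds, K gives O(not w).
Premises 4, 7 do not contribute to this derivation.
So O(not w) holds, i.e. F(w). The claim follows.

Yes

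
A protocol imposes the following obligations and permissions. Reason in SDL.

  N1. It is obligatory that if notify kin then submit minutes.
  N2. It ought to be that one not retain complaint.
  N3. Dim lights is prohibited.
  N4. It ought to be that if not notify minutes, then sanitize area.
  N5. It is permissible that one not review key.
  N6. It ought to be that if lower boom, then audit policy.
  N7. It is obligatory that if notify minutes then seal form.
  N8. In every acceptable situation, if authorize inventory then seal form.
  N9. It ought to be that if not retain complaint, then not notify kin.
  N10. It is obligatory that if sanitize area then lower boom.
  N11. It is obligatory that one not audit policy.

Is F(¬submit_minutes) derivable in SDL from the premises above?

No

Premise 1 is O(notify_kin → submit_minutes), but O(notify_kin) is not derivable from the premises, so it does not yield O(submit_minutes).
No other premise forces O(submit_minutes). An ideal world satisfying every premise can still have ¬submit_minutes true, so F(¬submit_minutes) is not derivable.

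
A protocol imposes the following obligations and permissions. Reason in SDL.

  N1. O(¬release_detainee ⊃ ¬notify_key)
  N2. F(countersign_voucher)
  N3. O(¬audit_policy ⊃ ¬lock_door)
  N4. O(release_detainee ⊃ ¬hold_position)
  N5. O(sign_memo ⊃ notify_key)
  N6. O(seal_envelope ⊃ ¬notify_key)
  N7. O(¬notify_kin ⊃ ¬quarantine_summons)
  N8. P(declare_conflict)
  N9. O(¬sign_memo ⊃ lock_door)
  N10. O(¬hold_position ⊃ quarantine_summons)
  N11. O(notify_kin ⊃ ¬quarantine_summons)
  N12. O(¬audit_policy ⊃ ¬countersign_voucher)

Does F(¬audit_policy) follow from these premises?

By case analysis on notify_kin: premise 11 gives O(notify_kin ⊃ ¬quarantine_summons) and premise 7 gives O(¬notify_kin ⊃ ¬quarantine_summons), so O(¬quarantine_summons) either way.
Premise 10 is O(¬hold_position ⊃ quarantine_summons); contrapositively O(¬quarantine_summons ⊃ hold_position). Since O(¬quarantine_summons) holds, K gives O(hold_position).
The contrapositive of premise 4 (O(release_detainee ⊃ ¬hold_position)) is O(hold_position ⊃ ¬release_detainee), and O(hold_position) is already established, so O(¬release_detainee).
With premise 1, O(¬release_detainee ⊃ ¬notify_key), the K-axiom yields O(¬notify_key).
Premise 5, O(sign_memo ⊃ notify_key), contraposes to O(¬notify_key ⊃ ¬sign_memo); with O(¬notify_key) we get O(¬sign_memo).
From O(¬sign_memo) and premise 9, O(¬sign_memo ⊃ lock_door), we obtain O(lock_door).
The contrapositive of premise 3 (O(¬audit_policy ⊃ ¬lock_door)) is O(lock_door ⊃ audit_policy), and O(lock_door) is already established, so O(audit_policy).
Premises 2, 6, 8, 12 do not contribute to this derivation.
So O(audit_policy) holds, i.e. F(¬audit_policy). The claim follows.

Yes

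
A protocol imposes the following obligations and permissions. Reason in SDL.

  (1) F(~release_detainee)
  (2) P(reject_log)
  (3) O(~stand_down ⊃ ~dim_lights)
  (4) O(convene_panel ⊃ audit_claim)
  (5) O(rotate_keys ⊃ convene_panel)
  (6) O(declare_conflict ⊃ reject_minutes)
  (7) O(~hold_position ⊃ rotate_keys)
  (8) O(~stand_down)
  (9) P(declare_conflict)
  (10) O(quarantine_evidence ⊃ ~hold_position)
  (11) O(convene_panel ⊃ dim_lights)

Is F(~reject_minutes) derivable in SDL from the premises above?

Premise 6 is O(declare_conflict ⊃ reject_minutes), but O(declare_conflict) is not derivable from the premises (the permission P(declare_conflict) asserts only ~O(~declare_conflict), not O(declare_conflict)), so it does not yield O(reject_minutes).
No other premise forces O(reject_minutes). An ideal world satisfying every premise can still have ~reject_minutes true, so F(~reject_minutes) is not derivable.

No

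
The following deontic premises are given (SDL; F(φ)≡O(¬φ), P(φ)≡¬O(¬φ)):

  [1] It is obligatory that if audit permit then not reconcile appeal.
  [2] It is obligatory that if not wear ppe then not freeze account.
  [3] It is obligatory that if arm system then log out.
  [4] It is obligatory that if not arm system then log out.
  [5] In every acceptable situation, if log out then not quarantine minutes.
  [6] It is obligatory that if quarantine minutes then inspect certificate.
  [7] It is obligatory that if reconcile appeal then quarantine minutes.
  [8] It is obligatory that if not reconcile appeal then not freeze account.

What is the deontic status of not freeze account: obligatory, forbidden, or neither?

Obligatory

By case analysis on ¬arm_system: premise 4 gives O(¬arm_system → log_out) and premise 3 gives O(arm_system → log_out), so O(log_out) either way.
Premise 5 is O(log_out → ¬quarantine_minutes); since O(log_out), deontic closure gives O(¬quarantine_minutes).
Premise 7 is O(reconcile_appeal → quarantine_minutes); contrapositively O(¬quarantine_minutes → ¬reconcile_appeal). Since O(¬quarantine_minutes) holds, K gives O(¬reconcile_appeal).
Premise 8 is O(¬reconcile_appeal → ¬freeze_account); since O(¬reconcile_appeal), deontic closure gives O(¬freeze_account).
Premises 1, 2, 6 do not contribute to this derivation.
Hence ¬freeze_account is obligatory.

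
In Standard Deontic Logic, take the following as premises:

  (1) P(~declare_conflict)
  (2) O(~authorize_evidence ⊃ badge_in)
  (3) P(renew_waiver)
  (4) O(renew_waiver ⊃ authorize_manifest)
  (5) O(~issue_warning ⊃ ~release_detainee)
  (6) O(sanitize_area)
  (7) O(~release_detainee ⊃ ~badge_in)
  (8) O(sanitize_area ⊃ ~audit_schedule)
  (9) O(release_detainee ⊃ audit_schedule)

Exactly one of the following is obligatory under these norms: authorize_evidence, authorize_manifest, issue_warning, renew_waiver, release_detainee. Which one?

Premise 6 gives O(sanitize_area).
From O(sanitize_area) and premise 8, O(sanitize_area ⊃ ~audit_schedule), we obtain O(~audit_schedule).
Premise 9, O(release_detainee ⊃ audit_schedule), contraposes to O(~audit_schedule ⊃ ~release_detainee); with O(~audit_schedule) we get O(~release_detainee).
From O(~release_detainee) and premise 7, O(~release_detainee ⊃ ~badge_in), we obtain O(~badge_in).
The contrapositive of premise 2 (O(~authorize_evidence ⊃ badge_in)) is O(~badge_in ⊃ authorize_evidence), and O(~badge_in) is already established, so O(authorize_evidence).
So O(authorize_evidence) holds — authorize_evidence is obligatory. None of the other listed options is made obligatory by any chain of premises.

authorize_evidence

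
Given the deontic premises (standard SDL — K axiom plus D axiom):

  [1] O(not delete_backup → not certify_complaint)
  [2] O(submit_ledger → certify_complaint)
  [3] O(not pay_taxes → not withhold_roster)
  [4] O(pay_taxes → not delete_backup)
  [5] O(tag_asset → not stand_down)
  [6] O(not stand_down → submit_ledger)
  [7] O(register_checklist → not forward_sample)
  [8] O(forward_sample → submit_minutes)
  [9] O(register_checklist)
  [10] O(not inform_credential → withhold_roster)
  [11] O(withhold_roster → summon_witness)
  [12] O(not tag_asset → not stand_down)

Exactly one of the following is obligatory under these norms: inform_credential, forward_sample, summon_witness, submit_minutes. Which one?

inform_credential

By case analysis on not tag_asset: premise 12 gives O(not tag_asset → not stand_down) and premise 5 gives O(tag_asset → not stand_down), so O(not stand_down) either way.
With premise 6, O(not stand_down → submit_ledger), the K-axiom yields O(submit_ledger).
Applying K to premise 2 (O(submit_ledger → certify_complaint)) and O(submit_ledger) yields O(certify_complaint).
Premise 1, O(not delete_backup → not certify_complaint), contraposes to O(certify_complaint → delete_backup); with O(certify_complaint) we get O(delete_backup).
Premise 4, O(pay_taxes → not delete_backup), contraposes to O(delete_backup → not pay_taxes); with O(delete_backup) we get O(not pay_taxes).
Premise 3 is O(not pay_taxes → not withhold_roster); since O(not pay_taxes), deontic closure gives O(not withhold_roster).
Premise 10, O(not inform_credential → withhold_roster), contraposes to O(not withhold_roster → inform_credential); with O(not withhold_roster) we get O(inform_credential).
So O(inform_credential) holds — inform_credential is obligatory. None of the other listed options is made obligatory by any chain of premises.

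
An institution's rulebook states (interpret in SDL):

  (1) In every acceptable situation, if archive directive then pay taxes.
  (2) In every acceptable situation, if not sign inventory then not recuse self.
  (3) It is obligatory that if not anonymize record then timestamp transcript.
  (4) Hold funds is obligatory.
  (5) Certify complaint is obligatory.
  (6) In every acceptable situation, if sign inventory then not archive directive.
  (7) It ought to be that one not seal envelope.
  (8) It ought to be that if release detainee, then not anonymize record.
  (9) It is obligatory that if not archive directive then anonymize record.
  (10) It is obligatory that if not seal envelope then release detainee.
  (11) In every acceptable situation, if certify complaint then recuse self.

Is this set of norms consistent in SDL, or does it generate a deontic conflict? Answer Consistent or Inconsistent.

Premise 5 states O(certify_complaint) outright.
Applying K to premise 11 (O(certify_complaint → recuse_self)) and O(certify_complaint) yields O(recuse_self).
The contrapositive of premise 2 (O(¬sign_inventory → ¬recuse_self)) is O(recuse_self → sign_inventory), and O(recuse_self) is already established, so O(sign_inventory).
Premise 6 is O(sign_inventory → ¬archive_directive); since O(sign_inventory), deontic closure gives O(¬archive_directive).
Applying K to premise 9 (O(¬archive_directive → anonymize_record)) and O(¬archive_directive) yields O(anonymize_record).
Premise 8, O(release_detainee → ¬anonymize_record), contraposes to O(anonymize_record → ¬release_detainee); with O(anonymize_record) we get O(¬release_detainee).
Premise 10, O(¬seal_envelope → release_detainee), contraposes to O(¬release_detainee → seal_envelope); with O(¬release_detainee) we get O(seal_envelope).
However, premise 7 gives O(¬seal_envelope).
We now have both O(seal_envelope) and O(¬seal_envelope) — seal_envelope is simultaneously obligatory and forbidden, violating the D-axiom.

Inconsistent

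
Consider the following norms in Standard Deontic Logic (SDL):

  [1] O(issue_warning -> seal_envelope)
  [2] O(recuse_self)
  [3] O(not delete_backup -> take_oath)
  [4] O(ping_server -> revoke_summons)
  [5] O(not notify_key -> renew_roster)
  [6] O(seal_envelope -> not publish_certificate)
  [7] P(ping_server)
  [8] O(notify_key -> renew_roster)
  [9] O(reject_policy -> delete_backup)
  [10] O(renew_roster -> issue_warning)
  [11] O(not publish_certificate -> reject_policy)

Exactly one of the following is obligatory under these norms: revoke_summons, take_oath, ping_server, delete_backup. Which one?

delete_backup

Premises 8 and 5 cover both cases: O(notify_key -> renew_roster) and O(not notify_key -> renew_roster). Since notify_key ∨ not notify_key is a tautology, O(renew_roster) follows.
With premise 10, O(renew_roster -> issue_warning), the K-axiom yields O(issue_warning).
Premise 1 is O(issue_warning -> seal_envelope); since O(issue_warning), deontic closure gives O(seal_envelope).
From O(seal_envelope) and premise 6, O(seal_envelope -> not publish_certificate), we obtain O(not publish_certificate).
Applying K to premise 11 (O(not publish_certificate -> reject_policy)) and O(not publish_certificate) yields O(reject_policy).
Premise 9 is O(reject_policy -> delete_backup); since O(reject_policy), deontic closure gives O(delete_backup).
So O(delete_backup) holds — delete_backup is obligatory. None of the other listed options is made obligatory by any chain of premises.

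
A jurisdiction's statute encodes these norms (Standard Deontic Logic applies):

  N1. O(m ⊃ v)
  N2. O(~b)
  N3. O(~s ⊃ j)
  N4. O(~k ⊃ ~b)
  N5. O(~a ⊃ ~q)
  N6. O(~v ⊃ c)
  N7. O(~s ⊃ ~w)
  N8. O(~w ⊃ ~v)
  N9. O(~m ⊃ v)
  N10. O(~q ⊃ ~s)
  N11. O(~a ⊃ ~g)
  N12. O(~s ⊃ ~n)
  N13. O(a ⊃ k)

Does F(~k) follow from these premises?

Yes

Premises 1 and 9 are O(m ⊃ v) and O(~m ⊃ v); every ideal world satisfies m or ~m, so in either case v holds — hence O(v).
Premise 8 is O(~w ⊃ ~v); contrapositively O(v ⊃ w). Since O(v) holds, K gives O(w).
The contrapositive of premise 7 (O(~s ⊃ ~w)) is O(w ⊃ s), and O(w) is already established, so O(s).
The contrapositive of premise 10 (O(~q ⊃ ~s)) is O(s ⊃ q), and O(s) is already established, so O(q).
The contrapositive of premise 5 (O(~a ⊃ ~q)) is O(q ⊃ a), and O(q) is already established, so O(a).
From O(a) and premise 13, O(a ⊃ k), we obtain O(k).
Premises 2, 3, 4, 6, 11, 12 do not contribute to this derivation.
So O(k) holds, i.e. F(~k). The claim follows.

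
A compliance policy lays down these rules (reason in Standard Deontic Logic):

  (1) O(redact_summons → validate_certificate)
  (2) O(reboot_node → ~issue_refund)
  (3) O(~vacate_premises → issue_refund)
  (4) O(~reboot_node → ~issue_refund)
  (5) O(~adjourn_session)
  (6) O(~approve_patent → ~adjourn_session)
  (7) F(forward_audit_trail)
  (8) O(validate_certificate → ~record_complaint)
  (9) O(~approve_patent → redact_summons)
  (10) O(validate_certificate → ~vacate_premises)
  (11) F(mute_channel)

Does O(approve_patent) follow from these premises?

Yes

By case analysis on ~reboot_node: premise 4 gives O(~reboot_node → ~issue_refund) and premise 2 gives O(reboot_node → ~issue_refund), so O(~issue_refund) either way.
Premise 3 is O(~vacate_premises → issue_refund); contrapositively O(~issue_refund → vacate_premises). Since O(~issue_refund) holds, K gives O(vacate_premises).
Premise 10, O(validate_certificate → ~vacate_premises), contraposes to O(vacate_premises → ~validate_certificate); with O(vacate_premises) we get O(~validate_certificate).
Premise 1 is O(redact_summons → validate_certificate); contrapositively O(~validate_certificate → ~redact_summons). Since O(~validate_certificate) holds, K gives O(~redact_summons).
Premise 9 is O(~approve_patent → redact_summons); contrapositively O(~redact_summons → approve_patent). Since O(~redact_summons) holds, K gives O(approve_patent).
Premises 5, 6, 7, 8, 11 do not contribute to this derivation.
So O(approve_patent) follows.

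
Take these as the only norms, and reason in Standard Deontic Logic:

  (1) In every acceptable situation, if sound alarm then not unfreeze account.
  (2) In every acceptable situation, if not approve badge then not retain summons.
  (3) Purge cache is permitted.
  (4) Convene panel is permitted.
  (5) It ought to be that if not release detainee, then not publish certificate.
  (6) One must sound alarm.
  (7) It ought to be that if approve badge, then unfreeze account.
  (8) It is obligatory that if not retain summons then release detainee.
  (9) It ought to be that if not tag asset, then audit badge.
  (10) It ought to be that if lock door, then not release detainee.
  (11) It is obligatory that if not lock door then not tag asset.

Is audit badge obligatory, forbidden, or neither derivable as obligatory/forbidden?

Obligatory

From premise 6 we have O(sound_alarm).
With premise 1, O(sound_alarm → ¬unfreeze_account), the K-axiom yields O(¬unfreeze_account).
Premise 7 is O(approve_badge → unfreeze_account); contrapositively O(¬unfreeze_account → ¬approve_badge). Since O(¬unfreeze_account) holds, K gives O(¬approve_badge).
Premise 2 is O(¬approve_badge → ¬retain_summons); since O(¬approve_badge), deontic closure gives O(¬retain_summons).
Premise 8 is O(¬retain_summons → release_detainee); since O(¬retain_summons), deontic closure gives O(release_detainee).
Premise 10 is O(lock_door → ¬release_detainee); contrapositively O(release_detainee → ¬lock_door). Since O(release_detainee) holds, K gives O(¬lock_door).
From O(¬lock_door) and premise 11, O(¬lock_door → ¬tag_asset), we obtain O(¬tag_asset).
From O(¬tag_asset) and premise 9, O(¬tag_asset → audit_badge), we obtain O(audit_badge).
Premises 3, 4, 5 do not contribute to this derivation.
Hence audit_badge is obligatory.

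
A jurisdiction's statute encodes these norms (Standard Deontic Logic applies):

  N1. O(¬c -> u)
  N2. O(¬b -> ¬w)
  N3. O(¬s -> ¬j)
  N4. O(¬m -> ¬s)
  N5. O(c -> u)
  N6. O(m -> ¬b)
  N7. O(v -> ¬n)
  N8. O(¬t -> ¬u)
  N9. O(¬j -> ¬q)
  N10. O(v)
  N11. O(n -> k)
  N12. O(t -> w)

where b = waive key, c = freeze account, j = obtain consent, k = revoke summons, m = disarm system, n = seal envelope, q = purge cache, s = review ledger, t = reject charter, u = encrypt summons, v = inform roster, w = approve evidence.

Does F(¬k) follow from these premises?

No

Premise 11 is O(n -> k), but O(n) is not derivable from the premises, so it does not yield O(k).
No other premise forces O(k). An ideal world satisfying every premise can still have ¬k true, so F(¬k) is not derivable.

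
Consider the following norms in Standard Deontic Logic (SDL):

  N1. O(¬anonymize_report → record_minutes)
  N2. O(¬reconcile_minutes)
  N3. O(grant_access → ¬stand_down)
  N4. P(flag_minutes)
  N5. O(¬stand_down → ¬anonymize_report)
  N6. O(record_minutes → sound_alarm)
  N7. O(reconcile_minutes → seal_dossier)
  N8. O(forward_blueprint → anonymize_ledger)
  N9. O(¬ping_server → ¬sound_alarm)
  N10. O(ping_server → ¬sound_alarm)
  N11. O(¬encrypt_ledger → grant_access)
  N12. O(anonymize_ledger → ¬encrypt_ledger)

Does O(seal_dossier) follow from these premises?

Premise 7 is O(reconcile_minutes → seal_dossier), but O(reconcile_minutes) is not derivable from the premises, so it does not yield O(seal_dossier).
No other premise forces O(seal_dossier). An ideal world satisfying every premise can still have seal_dossier false, so O(seal_dossier) is not derivable.

No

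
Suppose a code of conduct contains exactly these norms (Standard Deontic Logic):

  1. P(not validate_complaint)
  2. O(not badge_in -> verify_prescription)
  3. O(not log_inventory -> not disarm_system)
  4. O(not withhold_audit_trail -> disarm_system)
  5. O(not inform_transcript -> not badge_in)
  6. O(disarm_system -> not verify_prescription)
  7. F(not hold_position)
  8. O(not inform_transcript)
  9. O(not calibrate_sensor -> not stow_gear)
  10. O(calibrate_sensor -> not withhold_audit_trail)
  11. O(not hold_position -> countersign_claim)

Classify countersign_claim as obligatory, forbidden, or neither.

Neither

Premise 11 is O(not hold_position -> countersign_claim), but O(not hold_position) is not derivable from the premises, so it does not yield O(countersign_claim).
No premise or chain of K-axiom applications forces O(countersign_claim), and none forces O(not countersign_claim). So countersign_claim is neither obligatory nor forbidden under these norms.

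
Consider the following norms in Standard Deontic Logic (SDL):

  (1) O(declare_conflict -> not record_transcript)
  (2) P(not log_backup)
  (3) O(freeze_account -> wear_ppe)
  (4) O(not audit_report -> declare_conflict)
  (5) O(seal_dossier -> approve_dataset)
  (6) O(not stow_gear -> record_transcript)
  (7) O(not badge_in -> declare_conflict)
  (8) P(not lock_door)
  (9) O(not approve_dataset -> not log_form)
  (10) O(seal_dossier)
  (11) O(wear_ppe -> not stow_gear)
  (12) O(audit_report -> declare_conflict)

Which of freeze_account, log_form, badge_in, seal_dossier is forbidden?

freeze_account

Premises 4 and 12 are O(not audit_report -> declare_conflict) and O(audit_report -> declare_conflict); every ideal world satisfies not audit_report or audit_report, so in either case declare_conflict holds — hence O(declare_conflict).
With premise 1, O(declare_conflict -> not record_transcript), the K-axiom yields O(not record_transcript).
The contrapositive of premise 6 (O(not stow_gear -> record_transcript)) is O(not record_transcript -> stow_gear), and O(not record_transcript) is already established, so O(stow_gear).
Premise 11 is O(wear_ppe -> not stow_gear); contrapositively O(stow_gear -> not wear_ppe). Since O(stow_gear) holds, K gives O(not wear_ppe).
Premise 3, O(freeze_account -> wear_ppe), contraposes to O(not wear_ppe -> not freeze_account); with O(not wear_ppe) we get O(not freeze_account).
So O(not freeze_account) holds, i.e. freeze_account is forbidden. None of the other listed options is forbidden under the premises.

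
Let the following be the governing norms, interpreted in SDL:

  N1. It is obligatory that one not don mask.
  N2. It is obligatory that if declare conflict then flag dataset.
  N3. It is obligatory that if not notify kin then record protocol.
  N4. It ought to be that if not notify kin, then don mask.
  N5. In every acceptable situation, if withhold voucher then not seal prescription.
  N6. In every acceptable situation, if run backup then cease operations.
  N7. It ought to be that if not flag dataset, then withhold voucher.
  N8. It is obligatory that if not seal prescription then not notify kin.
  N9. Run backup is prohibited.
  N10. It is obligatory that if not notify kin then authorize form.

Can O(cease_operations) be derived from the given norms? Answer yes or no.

No

Premise 6 is O(run_backup → cease_operations), but O(run_backup) is not derivable from the premises, so it does not yield O(cease_operations).
No other premise forces O(cease_operations). An ideal world satisfying every premise can still have cease_operations false, so O(cease_operations) is not derivable.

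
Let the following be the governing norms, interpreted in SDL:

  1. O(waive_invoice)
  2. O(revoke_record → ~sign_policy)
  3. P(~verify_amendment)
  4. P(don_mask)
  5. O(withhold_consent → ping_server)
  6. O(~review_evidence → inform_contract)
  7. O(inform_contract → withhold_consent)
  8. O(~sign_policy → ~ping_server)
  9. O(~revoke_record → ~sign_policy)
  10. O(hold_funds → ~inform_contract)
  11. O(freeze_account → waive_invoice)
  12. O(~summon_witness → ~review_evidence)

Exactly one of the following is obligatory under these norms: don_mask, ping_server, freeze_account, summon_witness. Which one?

By case analysis on ~revoke_record: premise 9 gives O(~revoke_record → ~sign_policy) and premise 2 gives O(revoke_record → ~sign_policy), so O(~sign_policy) either way.
With premise 8, O(~sign_policy → ~ping_server), the K-axiom yields O(~ping_server).
The contrapositive of premise 5 (O(withhold_consent → ping_server)) is O(~ping_server → ~withhold_consent), and O(~ping_server) is already established, so O(~withhold_consent).
Premise 7, O(inform_contract → withhold_consent), contraposes to O(~withhold_consent → ~inform_contract); with O(~withhold_consent) we get O(~inform_contract).
Premise 6, O(~review_evidence → inform_contract), contraposes to O(~inform_contract → review_evidence); with O(~inform_contract) we get O(review_evidence).
Premise 12 is O(~summon_witness → ~review_evidence); contrapositively O(review_evidence → summon_witness). Since O(review_evidence) holds, K gives O(summon_witness).
So O(summon_witness) holds — summon_witness is obligatory. None of the other listed options is made obligatory by any chain of premises.

summon_witness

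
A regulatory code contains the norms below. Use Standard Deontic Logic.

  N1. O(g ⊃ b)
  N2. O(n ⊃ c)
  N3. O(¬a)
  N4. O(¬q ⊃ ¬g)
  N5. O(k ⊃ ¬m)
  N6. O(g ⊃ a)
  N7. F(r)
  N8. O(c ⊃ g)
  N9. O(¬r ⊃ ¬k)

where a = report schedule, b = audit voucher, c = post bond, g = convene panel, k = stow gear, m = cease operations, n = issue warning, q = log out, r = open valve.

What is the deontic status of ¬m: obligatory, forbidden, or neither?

Premise 5 is O(k ⊃ ¬m), but O(k) is not derivable from the premises, so it does not yield O(¬m).
No premise or chain of K-axiom applications forces O(¬m), and none forces O(m). So ¬m is neither obligatory nor forbidden under these norms.

Neither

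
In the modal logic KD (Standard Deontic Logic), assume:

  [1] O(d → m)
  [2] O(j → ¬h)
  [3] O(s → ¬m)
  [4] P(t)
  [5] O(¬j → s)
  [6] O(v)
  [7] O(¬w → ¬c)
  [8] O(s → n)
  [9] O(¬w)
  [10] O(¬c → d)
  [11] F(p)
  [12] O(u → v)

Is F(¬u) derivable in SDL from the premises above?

No

Premise 12 is O(u → v); even if O(v) held, inferring O(u) would be affirming the consequent — invalid.
No other premise forces O(u). An ideal world satisfying every premise can still have ¬u true, so F(¬u) is not derivable.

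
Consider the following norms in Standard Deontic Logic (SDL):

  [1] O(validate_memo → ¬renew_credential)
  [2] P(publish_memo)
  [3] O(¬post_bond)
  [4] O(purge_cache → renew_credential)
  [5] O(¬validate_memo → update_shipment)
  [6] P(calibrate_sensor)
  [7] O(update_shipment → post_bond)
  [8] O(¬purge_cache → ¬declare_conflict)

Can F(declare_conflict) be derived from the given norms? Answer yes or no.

Yes

Premise 3 gives O(¬post_bond).
Premise 7, O(update_shipment → post_bond), contraposes to O(¬post_bond → ¬update_shipment); with O(¬post_bond) we get O(¬update_shipment).
The contrapositive of premise 5 (O(¬validate_memo → update_shipment)) is O(¬update_shipment → validate_memo), and O(¬update_shipment) is already established, so O(validate_memo).
Premise 1 is O(validate_memo → ¬renew_credential); since O(validate_memo), deontic closure gives O(¬renew_credential).
The contrapositive of premise 4 (O(purge_cache → renew_credential)) is O(¬renew_credential → ¬purge_cache), and O(¬renew_credential) is already established, so O(¬purge_cache).
With premise 8, O(¬purge_cache → ¬declare_conflict), the K-axiom yields O(¬declare_conflict).
Premises 2, 6 do not contribute to this derivation.
So O(¬declare_conflict) holds, i.e. F(declare_conflict). The claim follows.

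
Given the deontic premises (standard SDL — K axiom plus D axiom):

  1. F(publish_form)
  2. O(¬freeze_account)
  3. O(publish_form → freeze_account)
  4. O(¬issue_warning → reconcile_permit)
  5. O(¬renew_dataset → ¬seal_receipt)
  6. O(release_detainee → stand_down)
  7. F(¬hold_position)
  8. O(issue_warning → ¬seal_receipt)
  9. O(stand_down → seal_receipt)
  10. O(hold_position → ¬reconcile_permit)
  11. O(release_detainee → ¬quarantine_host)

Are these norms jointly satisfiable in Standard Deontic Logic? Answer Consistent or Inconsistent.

Consistent

Premise 3 is O(publish_form → freeze_account), but O(publish_form) is not derivable from the premises, so it does not yield O(freeze_account).
So O(freeze_account) is not derivable, and the apparent clash with O(¬freeze_account) does not arise.
A world satisfying every obligation exists (e.g. freeze_account=false, hold_position=true, issue_warning=true, publish_form=false, quarantine_host=false, reconcile_permit=false, release_detainee=false, renew_dataset=false, seal_receipt=false, stand_down=false); no atom is both obligatory and forbidden, so the set is consistent.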